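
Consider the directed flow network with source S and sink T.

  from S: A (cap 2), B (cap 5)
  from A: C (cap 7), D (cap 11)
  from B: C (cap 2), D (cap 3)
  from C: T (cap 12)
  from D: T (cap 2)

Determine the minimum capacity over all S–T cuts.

6

Augment S→A→C→T: bottleneck 2, flow now 2.
Augment S→B→C→T: bottleneck 2, flow now 4.
Augment S→B→D→T: bottleneck 2, flow now 6.
No augmenting path remains; maximum flow = 6.
By max-flow min-cut, the minimum cut capacity equals the max flow.
In the residual graph, reachable from S: {S, B, D}.
Min-cut edges: S→A (2), B→C (2), D→T (2); capacity 2 + 2 + 2 = 6.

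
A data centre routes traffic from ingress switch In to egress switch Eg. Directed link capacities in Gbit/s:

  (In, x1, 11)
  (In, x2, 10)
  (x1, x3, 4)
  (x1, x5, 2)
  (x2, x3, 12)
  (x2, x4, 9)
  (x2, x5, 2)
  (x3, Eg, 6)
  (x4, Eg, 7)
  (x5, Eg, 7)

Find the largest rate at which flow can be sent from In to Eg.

Augment In→x1→x3→Eg: bottleneck 4, flow now 4.
Augment In→x1→x5→Eg: bottleneck 2, flow now 6.
Augment In→x2→x3→Eg: bottleneck 2, flow now 8.
Augment In→x2→x4→Eg: bottleneck 7, flow now 15.
Augment In→x2→x5→Eg: bottleneck 1, flow now 16.
No augmenting path remains; maximum flow = 16.
In the residual graph, reachable from In: {In, x1}.
Min-cut edges: In→x2 (10), x1→x3 (4), x1→x5 (2); capacity 10 + 4 + 2 = 16.
This cut is saturated, so no flow can exceed 16.

16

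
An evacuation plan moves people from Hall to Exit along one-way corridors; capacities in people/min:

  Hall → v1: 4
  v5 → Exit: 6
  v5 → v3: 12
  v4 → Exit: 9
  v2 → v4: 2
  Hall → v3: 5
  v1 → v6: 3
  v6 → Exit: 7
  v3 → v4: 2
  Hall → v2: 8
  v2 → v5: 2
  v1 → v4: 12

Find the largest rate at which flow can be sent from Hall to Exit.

Augment Hall→v1→v4→Exit: bottleneck 4, flow now 4.
Augment Hall→v2→v4→Exit: bottleneck 2, flow now 6.
Augment Hall→v2→v5→Exit: bottleneck 2, flow now 8.
Augment Hall→v3→v4→Exit: bottleneck 2, flow now 10.
No augmenting path remains; maximum flow = 10.
In the residual graph, reachable from Hall: {Hall, v2, v3}.
Min-cut edges: Hall→v1 (4), v2→v4 (2), v2→v5 (2), v3→v4 (2); capacity 4 + 2 + 2 + 2 = 10.
This cut is saturated, so no flow can exceed 10.

10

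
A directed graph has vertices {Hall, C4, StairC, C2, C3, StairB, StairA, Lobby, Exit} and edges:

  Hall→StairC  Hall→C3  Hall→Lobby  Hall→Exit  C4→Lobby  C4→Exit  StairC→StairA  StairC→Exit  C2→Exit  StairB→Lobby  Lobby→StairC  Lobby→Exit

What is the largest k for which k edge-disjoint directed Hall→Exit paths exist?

3

Assign every edge capacity 1; by Menger, the answer equals the max flow.
Path Hall→Exit (+1); total 1.
Path Hall→StairC→Exit (+1); total 2.
Path Hall→Lobby→Exit (+1); total 3.
No residual Hall→Exit path; max flow = 3.
Certifying cut of size 3: {Hall→Exit, Hall→Lobby, Hall→StairC}.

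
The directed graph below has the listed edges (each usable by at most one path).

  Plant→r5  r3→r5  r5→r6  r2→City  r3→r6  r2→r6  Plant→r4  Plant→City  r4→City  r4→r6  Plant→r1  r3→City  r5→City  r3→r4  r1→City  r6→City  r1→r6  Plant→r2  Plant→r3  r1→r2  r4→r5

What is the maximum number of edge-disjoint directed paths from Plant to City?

Assign every edge capacity 1; by Menger, the answer equals the max flow.
Path Plant→City (+1); total 1.
Path Plant→r1→City (+1); total 2.
Path Plant→r2→City (+1); total 3.
Path Plant→r3→City (+1); total 4.
Path Plant→r4→City (+1); total 5.
Path Plant→r5→City (+1); total 6.
No residual Plant→City path; max flow = 6.
Certifying cut of size 6: {Plant→City, Plant→r1, Plant→r2, Plant→r3, Plant→r4, Plant→r5}.

6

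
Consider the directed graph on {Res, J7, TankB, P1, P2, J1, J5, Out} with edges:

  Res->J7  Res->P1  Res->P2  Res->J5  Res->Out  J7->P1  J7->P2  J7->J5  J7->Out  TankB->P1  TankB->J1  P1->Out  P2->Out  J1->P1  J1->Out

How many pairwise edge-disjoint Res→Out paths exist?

4

Assign every edge capacity 1; by Menger, the answer equals the max flow.
Path Res→Out (+1); total 1.
Path Res→J7→Out (+1); total 2.
Path Res→P1→Out (+1); total 3.
Path Res→P2→Out (+1); total 4.
No residual Res→Out path; max flow = 4.
Certifying cut of size 4: {Res→J7, Res→Out, Res→P1, Res→P2}.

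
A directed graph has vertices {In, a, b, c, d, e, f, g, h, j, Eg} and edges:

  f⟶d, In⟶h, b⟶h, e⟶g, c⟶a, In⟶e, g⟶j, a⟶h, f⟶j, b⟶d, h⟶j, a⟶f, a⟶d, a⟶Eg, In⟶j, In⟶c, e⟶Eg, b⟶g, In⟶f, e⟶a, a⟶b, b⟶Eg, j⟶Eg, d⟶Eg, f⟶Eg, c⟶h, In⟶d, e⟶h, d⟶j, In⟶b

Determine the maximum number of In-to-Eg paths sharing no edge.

Assign every edge capacity 1; by Menger, the answer equals the max flow.
Path In→b→Eg (+1); total 1.
Path In→d→Eg (+1); total 2.
Path In→e→Eg (+1); total 3.
Path In→f→Eg (+1); total 4.
Path In→j→Eg (+1); total 5.
Path In→c→a→Eg (+1); total 6.
No residual In→Eg path; max flow = 6.
Certifying cut of size 6: {In→b, In→c, In→d, In→e, In→f, j→Eg}.

6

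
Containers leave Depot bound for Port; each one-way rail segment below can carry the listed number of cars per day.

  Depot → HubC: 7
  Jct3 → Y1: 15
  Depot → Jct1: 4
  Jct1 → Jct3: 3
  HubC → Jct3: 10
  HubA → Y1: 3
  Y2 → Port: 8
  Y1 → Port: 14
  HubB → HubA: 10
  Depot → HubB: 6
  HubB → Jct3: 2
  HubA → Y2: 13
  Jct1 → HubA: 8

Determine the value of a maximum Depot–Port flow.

17

Augment Depot→HubC→Jct3→Y1→Port: bottleneck 7, flow now 7.
Augment Depot→Jct1→HubA→Y2→Port: bottleneck 4, flow now 11.
Augment Depot→HubB→HubA→Y2→Port: bottleneck 4, flow now 15.
Augment Depot→HubB→HubA→Y1→Port: bottleneck 2, flow now 17.
No augmenting path remains; maximum flow = 17.
In the residual graph, reachable from Depot: {Depot}.
Min-cut edges: Depot→HubC (7), Depot→Jct1 (4), Depot→HubB (6); capacity 7 + 4 + 6 = 17.
This cut is saturated, so no flow can exceed 17.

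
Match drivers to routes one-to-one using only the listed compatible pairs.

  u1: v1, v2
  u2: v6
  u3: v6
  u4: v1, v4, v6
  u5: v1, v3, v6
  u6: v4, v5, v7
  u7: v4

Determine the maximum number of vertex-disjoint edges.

Unit-capacity flow: source→left, listed edges, right→sink; max matching = max flow.
Augmenting path u1→v1 (+1); matched 1.
Augmenting path u2→v6 (+1); matched 2.
Augmenting path u4→v4 (+1); matched 3.
Augmenting path u5→v3 (+1); matched 4.
Augmenting path u6→v5 (+1); matched 5.
Augmenting path u7→v4→u4→v1→u1→v2 (+1); matched 6.
No augmenting path remains; maximum matching = 6.
König certificate: {u1, u4, u5, u6, u7, v6} is a vertex cover of size 6 (every listed pair touches it), so no matching can be larger.

6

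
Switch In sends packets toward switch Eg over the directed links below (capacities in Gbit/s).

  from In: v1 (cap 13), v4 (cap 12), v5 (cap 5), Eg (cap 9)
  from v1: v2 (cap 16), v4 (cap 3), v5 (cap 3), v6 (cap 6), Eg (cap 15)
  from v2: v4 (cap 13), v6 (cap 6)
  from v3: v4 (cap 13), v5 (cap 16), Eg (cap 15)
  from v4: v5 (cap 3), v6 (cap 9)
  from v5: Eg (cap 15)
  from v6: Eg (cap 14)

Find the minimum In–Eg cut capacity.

Augment In→Eg: bottleneck 9, flow now 9.
Augment In→v1→Eg: bottleneck 13, flow now 22.
Augment In→v5→Eg: bottleneck 5, flow now 27.
Augment In→v4→v5→Eg: bottleneck 3, flow now 30.
Augment In→v4→v6→Eg: bottleneck 9, flow now 39.
No augmenting path remains; maximum flow = 39.
By max-flow min-cut, the minimum cut capacity equals the max flow.
In the residual graph, reachable from In: {In}.
Min-cut edges: In→v1 (13), In→v4 (12), In→v5 (5), In→Eg (9); capacity 13 + 12 + 5 + 9 = 39.

39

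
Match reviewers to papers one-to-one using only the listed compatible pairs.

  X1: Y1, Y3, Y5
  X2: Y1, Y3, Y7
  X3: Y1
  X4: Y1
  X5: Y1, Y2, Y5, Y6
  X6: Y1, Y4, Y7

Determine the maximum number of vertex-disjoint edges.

Unit-capacity flow: source→left, listed edges, right→sink; max matching = max flow.
Augmenting path X1→Y1 (+1); matched 1.
Augmenting path X2→Y3 (+1); matched 2.
Augmenting path X5→Y2 (+1); matched 3.
Augmenting path X6→Y4 (+1); matched 4.
Augmenting path X3→Y1→X1→Y5 (+1); matched 5.
No augmenting path remains; maximum matching = 5.
König certificate: {X1, X2, X5, X6, Y1} is a vertex cover of size 5 (every listed pair touches it), so no matching can be larger.

5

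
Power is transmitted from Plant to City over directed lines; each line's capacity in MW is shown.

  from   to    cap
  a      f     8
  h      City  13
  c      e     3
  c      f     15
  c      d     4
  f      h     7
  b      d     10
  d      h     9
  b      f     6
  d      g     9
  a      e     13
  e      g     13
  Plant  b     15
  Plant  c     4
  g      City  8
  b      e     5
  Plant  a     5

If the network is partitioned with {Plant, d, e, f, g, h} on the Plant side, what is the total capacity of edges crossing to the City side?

45

Edges leaving {Plant, d, e, f, g, h}: Plant→a (5), Plant→b (15), Plant→c (4), g→City (8), h→City (13).
Cut capacity = 5 + 15 + 4 + 8 + 13 = 45.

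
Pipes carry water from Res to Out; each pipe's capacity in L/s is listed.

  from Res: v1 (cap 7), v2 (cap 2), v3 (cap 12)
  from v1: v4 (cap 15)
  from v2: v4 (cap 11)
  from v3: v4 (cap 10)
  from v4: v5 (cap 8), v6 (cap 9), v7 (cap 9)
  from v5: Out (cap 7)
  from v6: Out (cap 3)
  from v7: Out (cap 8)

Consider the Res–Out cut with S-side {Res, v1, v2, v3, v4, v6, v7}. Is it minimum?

Given cut capacity: 8 + 3 + 8 = 19.
Augment Res→v1→v4→v5→Out: bottleneck 7, flow now 7.
Augment Res→v2→v4→v6→Out: bottleneck 2, flow now 9.
Augment Res→v3→v4→v6→Out: bottleneck 1, flow now 10.
Augment Res→v3→v4→v7→Out: bottleneck 8, flow now 18.
No augmenting path remains; maximum flow = 18.
In the residual graph, reachable from Res: {Res, v1, v2, v3, v4, v5, v6, v7}.
Min-cut edges: v5→Out (7), v6→Out (3), v7→Out (8); capacity 7 + 3 + 8 = 18.
Cut capacity 19 exceeds the max flow 18, so it is not minimum.

No — its capacity is 19, but the minimum cut has capacity 18.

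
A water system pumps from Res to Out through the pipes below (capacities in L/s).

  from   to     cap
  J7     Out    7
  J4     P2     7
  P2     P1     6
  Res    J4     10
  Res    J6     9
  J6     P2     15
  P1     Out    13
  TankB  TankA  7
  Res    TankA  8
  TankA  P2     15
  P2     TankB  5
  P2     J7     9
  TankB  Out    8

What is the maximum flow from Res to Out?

18

Augment Res→J6→P2→P1→Out: bottleneck 6, flow now 6.
Augment Res→J6→P2→TankB→Out: bottleneck 3, flow now 9.
Augment Res→TankA→P2→TankB→Out: bottleneck 2, flow now 11.
Augment Res→TankA→P2→J7→Out: bottleneck 6, flow now 17.
Augment Res→J4→P2→J7→Out: bottleneck 1, flow now 18.
No augmenting path remains; maximum flow = 18.
In the residual graph, reachable from Res: {Res, J6, TankA, J4, P2, J7}.
Min-cut edges: P2→P1 (6), P2→TankB (5), J7→Out (7); capacity 6 + 5 + 7 = 18.
This cut is saturated, so no flow can exceed 18.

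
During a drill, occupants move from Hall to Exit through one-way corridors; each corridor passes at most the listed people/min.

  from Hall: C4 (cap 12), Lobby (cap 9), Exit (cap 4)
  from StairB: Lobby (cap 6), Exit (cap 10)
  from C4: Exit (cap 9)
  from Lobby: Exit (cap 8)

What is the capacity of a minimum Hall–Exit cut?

21

Augment Hall→Exit: bottleneck 4, flow now 4.
Augment Hall→C4→Exit: bottleneck 9, flow now 13.
Augment Hall→Lobby→Exit: bottleneck 8, flow now 21.
No augmenting path remains; maximum flow = 21.
By max-flow min-cut, the minimum cut capacity equals the max flow.
In the residual graph, reachable from Hall: {Hall, C4, Lobby}.
Min-cut edges: Hall→Exit (4), C4→Exit (9), Lobby→Exit (8); capacity 4 + 9 + 8 = 21.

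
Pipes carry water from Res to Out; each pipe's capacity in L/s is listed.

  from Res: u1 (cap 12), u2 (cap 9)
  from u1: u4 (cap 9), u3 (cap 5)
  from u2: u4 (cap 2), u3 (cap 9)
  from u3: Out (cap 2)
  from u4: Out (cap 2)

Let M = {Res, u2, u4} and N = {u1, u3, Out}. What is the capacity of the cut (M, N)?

Edges leaving {Res, u2, u4}: Res→u1 (12), u2→u3 (9), u4→Out (2).
Cut capacity = 12 + 9 + 2 = 23.

23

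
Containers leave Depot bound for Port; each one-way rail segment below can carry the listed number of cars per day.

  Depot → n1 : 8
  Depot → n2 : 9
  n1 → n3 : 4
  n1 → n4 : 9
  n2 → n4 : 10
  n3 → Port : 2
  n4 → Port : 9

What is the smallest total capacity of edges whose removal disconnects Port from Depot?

11

Augment Depot→n1→n3→Port: bottleneck 2, flow now 2.
Augment Depot→n1→n4→Port: bottleneck 6, flow now 8.
Augment Depot→n2→n4→Port: bottleneck 3, flow now 11.
No augmenting path remains; maximum flow = 11.
By max-flow min-cut, the minimum cut capacity equals the max flow.
In the residual graph, reachable from Depot: {Depot, n1, n2, n3, n4}.
Min-cut edges: n3→Port (2), n4→Port (9); capacity 2 + 9 = 11.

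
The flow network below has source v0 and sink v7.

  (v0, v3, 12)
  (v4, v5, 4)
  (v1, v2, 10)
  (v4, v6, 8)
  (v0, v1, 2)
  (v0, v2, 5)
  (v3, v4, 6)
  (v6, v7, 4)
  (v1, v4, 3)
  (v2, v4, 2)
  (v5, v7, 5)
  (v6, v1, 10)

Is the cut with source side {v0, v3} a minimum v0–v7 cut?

No — its capacity is 13, but the minimum cut has capacity 8.

Given cut capacity: 2 + 5 + 6 = 13.
Augment v0→v1→v4→v5→v7: bottleneck 2, flow now 2.
Augment v0→v2→v4→v5→v7: bottleneck 2, flow now 4.
Augment v0→v3→v4→v6→v7: bottleneck 4, flow now 8.
No augmenting path remains; maximum flow = 8.
In the residual graph, reachable from v0: {v0, v1, v2, v3, v4, v6}.
Min-cut edges: v4→v5 (4), v6→v7 (4); capacity 4 + 4 = 8.
Cut capacity 13 exceeds the max flow 8, so it is not minimum.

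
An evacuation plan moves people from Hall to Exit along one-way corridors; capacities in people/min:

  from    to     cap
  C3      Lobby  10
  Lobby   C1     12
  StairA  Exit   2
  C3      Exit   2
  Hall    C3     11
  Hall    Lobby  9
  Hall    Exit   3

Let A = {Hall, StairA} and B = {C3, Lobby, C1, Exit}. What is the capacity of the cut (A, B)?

25

Edges leaving {Hall, StairA}: Hall→C3 (11), Hall→Lobby (9), Hall→Exit (3), StairA→Exit (2).
Cut capacity = 11 + 9 + 3 + 2 = 25.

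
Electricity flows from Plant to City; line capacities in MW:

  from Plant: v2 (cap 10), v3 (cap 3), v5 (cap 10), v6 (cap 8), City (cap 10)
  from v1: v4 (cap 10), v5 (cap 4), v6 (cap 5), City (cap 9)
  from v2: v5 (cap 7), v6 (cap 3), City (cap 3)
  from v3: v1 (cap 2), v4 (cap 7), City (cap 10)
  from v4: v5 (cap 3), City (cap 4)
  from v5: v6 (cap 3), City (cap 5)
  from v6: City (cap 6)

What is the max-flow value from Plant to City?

Augment Plant→City: bottleneck 10, flow now 10.
Augment Plant→v2→City: bottleneck 3, flow now 13.
Augment Plant→v3→City: bottleneck 3, flow now 16.
Augment Plant→v5→City: bottleneck 5, flow now 21.
Augment Plant→v6→City: bottleneck 6, flow now 27.
No augmenting path remains; maximum flow = 27.
In the residual graph, reachable from Plant: {Plant, v2, v5, v6}.
Min-cut edges: Plant→v3 (3), Plant→City (10), v2→City (3), v5→City (5), v6→City (6); capacity 3 + 10 + 3 + 5 + 6 = 27.
This cut is saturated, so no flow can exceed 27.

27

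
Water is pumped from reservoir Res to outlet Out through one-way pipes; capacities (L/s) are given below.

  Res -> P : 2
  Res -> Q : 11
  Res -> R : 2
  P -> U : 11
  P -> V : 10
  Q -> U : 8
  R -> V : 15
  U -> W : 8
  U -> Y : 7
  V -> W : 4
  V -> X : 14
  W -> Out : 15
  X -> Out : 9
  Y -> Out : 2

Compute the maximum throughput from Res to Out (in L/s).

12

Augment Res→P→U→W→Out: bottleneck 2, flow now 2.
Augment Res→Q→U→W→Out: bottleneck 6, flow now 8.
Augment Res→Q→U→Y→Out: bottleneck 2, flow now 10.
Augment Res→R→V→W→Out: bottleneck 2, flow now 12.
No augmenting path remains; maximum flow = 12.
In the residual graph, reachable from Res: {Res, Q}.
Min-cut edges: Res→P (2), Res→R (2), Q→U (8); capacity 2 + 2 + 8 = 12.
This cut is saturated, so no flow can exceed 12.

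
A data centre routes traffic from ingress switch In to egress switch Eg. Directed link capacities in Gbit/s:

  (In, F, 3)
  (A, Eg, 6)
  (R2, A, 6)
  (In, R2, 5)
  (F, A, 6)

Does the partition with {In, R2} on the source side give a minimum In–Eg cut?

Given cut capacity: 3 + 6 = 9.
Augment In→F→A→Eg: bottleneck 3, flow now 3.
Augment In→R2→A→Eg: bottleneck 3, flow now 6.
No augmenting path remains; maximum flow = 6.
In the residual graph, reachable from In: {In, F, R2, A}.
Min-cut edges: A→Eg (6); capacity 6 = 6.
Cut capacity 9 exceeds the max flow 6, so it is not minimum.

No — its capacity is 9, but the minimum cut has capacity 6.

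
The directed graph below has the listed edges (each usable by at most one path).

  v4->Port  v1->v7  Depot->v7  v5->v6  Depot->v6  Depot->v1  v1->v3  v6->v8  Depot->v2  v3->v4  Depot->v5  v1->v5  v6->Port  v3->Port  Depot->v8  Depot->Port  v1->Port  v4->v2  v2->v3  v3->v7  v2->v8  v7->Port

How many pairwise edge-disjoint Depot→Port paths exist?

Assign every edge capacity 1; by Menger, the answer equals the max flow.
Path Depot→Port (+1); total 1.
Path Depot→v1→Port (+1); total 2.
Path Depot→v6→Port (+1); total 3.
Path Depot→v7→Port (+1); total 4.
Path Depot→v2→v3→Port (+1); total 5.
No residual Depot→Port path; max flow = 5.
Certifying cut of size 5: {Depot→Port, Depot→v1, Depot→v2, Depot→v7, v6→Port}.

5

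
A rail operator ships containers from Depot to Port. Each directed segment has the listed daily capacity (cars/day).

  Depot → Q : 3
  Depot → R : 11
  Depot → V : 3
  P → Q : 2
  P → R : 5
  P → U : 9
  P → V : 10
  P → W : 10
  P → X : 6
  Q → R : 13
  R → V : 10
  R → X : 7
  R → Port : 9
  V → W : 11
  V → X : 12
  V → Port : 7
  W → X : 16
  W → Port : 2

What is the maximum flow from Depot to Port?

Augment Depot→R→Port: bottleneck 9, flow now 9.
Augment Depot→V→Port: bottleneck 3, flow now 12.
Augment Depot→R→V→Port: bottleneck 2, flow now 14.
Augment Depot→Q→R→V→Port: bottleneck 2, flow now 16.
Augment Depot→Q→R→V→W→Port: bottleneck 1, flow now 17.
No augmenting path remains; maximum flow = 17.
In the residual graph, reachable from Depot: {Depot}.
Min-cut edges: Depot→Q (3), Depot→R (11), Depot→V (3); capacity 3 + 11 + 3 = 17.
This cut is saturated, so no flow can exceed 17.

17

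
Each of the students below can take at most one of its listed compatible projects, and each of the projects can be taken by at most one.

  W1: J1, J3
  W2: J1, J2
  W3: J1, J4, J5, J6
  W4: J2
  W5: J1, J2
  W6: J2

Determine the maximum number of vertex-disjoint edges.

Unit-capacity flow: source→left, listed edges, right→sink; max matching = max flow.
Augmenting path W1→J1 (+1); matched 1.
Augmenting path W2→J2 (+1); matched 2.
Augmenting path W3→J4 (+1); matched 3.
Augmenting path W5→J1→W1→J3 (+1); matched 4.
No augmenting path remains; maximum matching = 4.
König certificate: {W1, W3, J1, J2} is a vertex cover of size 4 (every listed pair touches it), so no matching can be larger.

4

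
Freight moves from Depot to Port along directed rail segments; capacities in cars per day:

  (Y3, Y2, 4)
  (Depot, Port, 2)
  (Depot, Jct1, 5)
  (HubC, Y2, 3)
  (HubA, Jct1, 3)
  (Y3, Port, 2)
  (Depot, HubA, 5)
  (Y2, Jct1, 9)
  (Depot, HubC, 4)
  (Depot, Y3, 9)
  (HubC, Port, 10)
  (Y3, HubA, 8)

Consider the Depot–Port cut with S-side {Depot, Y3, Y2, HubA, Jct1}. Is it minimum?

Yes — it is a minimum cut (capacity 8).

Given cut capacity: 4 + 2 + 2 = 8.
Augment Depot→Port: bottleneck 2, flow now 2.
Augment Depot→Y3→Port: bottleneck 2, flow now 4.
Augment Depot→HubC→Port: bottleneck 4, flow now 8.
No augmenting path remains; maximum flow = 8.
Cut capacity 8 equals the max flow, so it is a minimum cut.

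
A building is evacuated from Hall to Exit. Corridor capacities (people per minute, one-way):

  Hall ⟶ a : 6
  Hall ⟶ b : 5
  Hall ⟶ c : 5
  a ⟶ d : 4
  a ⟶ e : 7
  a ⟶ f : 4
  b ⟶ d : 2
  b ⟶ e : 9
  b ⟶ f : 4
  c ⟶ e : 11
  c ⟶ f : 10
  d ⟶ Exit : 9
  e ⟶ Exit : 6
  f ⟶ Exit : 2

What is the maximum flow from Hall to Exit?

Augment Hall→a→d→Exit: bottleneck 4, flow now 4.
Augment Hall→a→e→Exit: bottleneck 2, flow now 6.
Augment Hall→b→d→Exit: bottleneck 2, flow now 8.
Augment Hall→b→e→Exit: bottleneck 3, flow now 11.
Augment Hall→c→e→Exit: bottleneck 1, flow now 12.
Augment Hall→c→f→Exit: bottleneck 2, flow now 14.
No augmenting path remains; maximum flow = 14.
In the residual graph, reachable from Hall: {Hall, a, b, c, e, f}.
Min-cut edges: a→d (4), b→d (2), e→Exit (6), f→Exit (2); capacity 4 + 2 + 6 + 2 = 14.
This cut is saturated, so no flow can exceed 14.

14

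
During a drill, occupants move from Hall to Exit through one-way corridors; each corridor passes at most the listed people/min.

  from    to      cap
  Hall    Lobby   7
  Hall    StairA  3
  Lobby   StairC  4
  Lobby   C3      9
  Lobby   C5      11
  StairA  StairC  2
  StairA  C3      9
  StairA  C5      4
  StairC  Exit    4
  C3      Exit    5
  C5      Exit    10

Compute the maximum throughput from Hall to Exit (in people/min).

Augment Hall→Lobby→StairC→Exit: bottleneck 4, flow now 4.
Augment Hall→Lobby→C3→Exit: bottleneck 3, flow now 7.
Augment Hall→StairA→C3→Exit: bottleneck 2, flow now 9.
Augment Hall→StairA→C5→Exit: bottleneck 1, flow now 10.
No augmenting path remains; maximum flow = 10.
In the residual graph, reachable from Hall: {Hall}.
Min-cut edges: Hall→Lobby (7), Hall→StairA (3); capacity 7 + 3 = 10.
This cut is saturated, so no flow can exceed 10.

10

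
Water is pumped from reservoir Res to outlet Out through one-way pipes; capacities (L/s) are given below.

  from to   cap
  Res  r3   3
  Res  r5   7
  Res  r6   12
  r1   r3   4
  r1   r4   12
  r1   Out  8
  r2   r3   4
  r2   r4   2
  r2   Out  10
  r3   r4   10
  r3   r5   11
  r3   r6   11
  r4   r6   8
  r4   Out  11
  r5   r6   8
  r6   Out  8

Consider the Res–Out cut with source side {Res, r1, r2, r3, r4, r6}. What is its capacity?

Edges leaving {Res, r1, r2, r3, r4, r6}: Res→r5 (7), r1→Out (8), r2→Out (10), r3→r5 (11), r4→Out (11), r6→Out (8).
Cut capacity = 7 + 8 + 10 + 11 + 11 + 8 = 55.

55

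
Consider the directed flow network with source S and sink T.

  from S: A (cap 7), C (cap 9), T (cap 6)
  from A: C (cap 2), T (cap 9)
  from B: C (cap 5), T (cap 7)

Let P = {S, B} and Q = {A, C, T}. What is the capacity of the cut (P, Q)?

Edges leaving {S, B}: S→A (7), S→C (9), S→T (6), B→C (5), B→T (7).
Cut capacity = 7 + 9 + 6 + 5 + 7 = 34.

34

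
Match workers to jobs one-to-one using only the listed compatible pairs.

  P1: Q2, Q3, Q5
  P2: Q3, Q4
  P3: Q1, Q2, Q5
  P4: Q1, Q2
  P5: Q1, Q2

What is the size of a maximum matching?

Unit-capacity flow: source→left, listed edges, right→sink; max matching = max flow.
Augmenting path P1→Q2 (+1); matched 1.
Augmenting path P2→Q3 (+1); matched 2.
Augmenting path P3→Q1 (+1); matched 3.
Augmenting path P4→Q1→P3→Q5 (+1); matched 4.
Augmenting path P5→Q2→P1→Q3→P2→Q4 (+1); matched 5.
No augmenting path remains; maximum matching = 5.
König certificate: {P1, P2, P3, P4, P5} is a vertex cover of size 5 (every listed pair touches it), so no matching can be larger.

5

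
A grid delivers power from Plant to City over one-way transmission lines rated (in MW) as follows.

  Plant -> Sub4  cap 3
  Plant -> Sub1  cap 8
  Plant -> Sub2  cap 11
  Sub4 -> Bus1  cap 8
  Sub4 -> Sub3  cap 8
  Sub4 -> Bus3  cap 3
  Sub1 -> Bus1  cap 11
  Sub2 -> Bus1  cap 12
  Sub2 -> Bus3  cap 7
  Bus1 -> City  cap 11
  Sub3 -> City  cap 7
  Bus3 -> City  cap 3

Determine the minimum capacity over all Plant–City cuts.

Augment Plant→Sub4→Bus1→City: bottleneck 3, flow now 3.
Augment Plant→Sub1→Bus1→City: bottleneck 8, flow now 11.
Augment Plant→Sub2→Bus3→City: bottleneck 3, flow now 14.
Augment Plant→Sub2→Bus1→Sub4→Sub3→City: bottleneck 3, flow now 17. (uses reverse residual edge)
No augmenting path remains; maximum flow = 17.
By max-flow min-cut, the minimum cut capacity equals the max flow.
In the residual graph, reachable from Plant: {Plant, Sub1, Sub2, Bus1, Bus3}.
Min-cut edges: Plant→Sub4 (3), Bus1→City (11), Bus3→City (3); capacity 3 + 11 + 3 = 17.

17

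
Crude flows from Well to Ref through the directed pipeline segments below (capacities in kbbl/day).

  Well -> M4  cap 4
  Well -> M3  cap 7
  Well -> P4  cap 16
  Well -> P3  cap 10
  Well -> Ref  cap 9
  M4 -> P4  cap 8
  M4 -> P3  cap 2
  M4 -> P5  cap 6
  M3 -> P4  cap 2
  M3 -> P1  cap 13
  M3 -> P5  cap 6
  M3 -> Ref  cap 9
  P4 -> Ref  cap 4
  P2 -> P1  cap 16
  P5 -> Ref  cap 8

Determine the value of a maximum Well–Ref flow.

Augment Well→Ref: bottleneck 9, flow now 9.
Augment Well→M3→Ref: bottleneck 7, flow now 16.
Augment Well→P4→Ref: bottleneck 4, flow now 20.
Augment Well→M4→P5→Ref: bottleneck 4, flow now 24.
No augmenting path remains; maximum flow = 24.
In the residual graph, reachable from Well: {Well, P4, P3}.
Min-cut edges: Well→M4 (4), Well→M3 (7), Well→Ref (9), P4→Ref (4); capacity 4 + 7 + 9 + 4 = 24.
This cut is saturated, so no flow can exceed 24.

24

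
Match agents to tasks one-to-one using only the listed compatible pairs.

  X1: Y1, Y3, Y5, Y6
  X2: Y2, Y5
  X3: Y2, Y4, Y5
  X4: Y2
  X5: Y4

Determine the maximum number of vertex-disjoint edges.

4

Unit-capacity flow: source→left, listed edges, right→sink; max matching = max flow.
Augmenting path X1→Y1 (+1); matched 1.
Augmenting path X2→Y2 (+1); matched 2.
Augmenting path X3→Y4 (+1); matched 3.
Augmenting path X4→Y2→X2→Y5 (+1); matched 4.
No augmenting path remains; maximum matching = 4.
König certificate: {X1, Y2, Y4, Y5} is a vertex cover of size 4 (every listed pair touches it), so no matching can be larger.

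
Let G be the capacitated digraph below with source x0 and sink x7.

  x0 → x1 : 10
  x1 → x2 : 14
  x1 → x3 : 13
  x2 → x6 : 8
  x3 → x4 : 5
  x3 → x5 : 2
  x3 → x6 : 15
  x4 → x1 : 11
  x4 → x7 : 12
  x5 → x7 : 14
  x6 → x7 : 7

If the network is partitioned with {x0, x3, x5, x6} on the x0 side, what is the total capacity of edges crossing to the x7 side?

36

Edges leaving {x0, x3, x5, x6}: x0→x1 (10), x3→x4 (5), x5→x7 (14), x6→x7 (7).
Cut capacity = 10 + 5 + 14 + 7 = 36.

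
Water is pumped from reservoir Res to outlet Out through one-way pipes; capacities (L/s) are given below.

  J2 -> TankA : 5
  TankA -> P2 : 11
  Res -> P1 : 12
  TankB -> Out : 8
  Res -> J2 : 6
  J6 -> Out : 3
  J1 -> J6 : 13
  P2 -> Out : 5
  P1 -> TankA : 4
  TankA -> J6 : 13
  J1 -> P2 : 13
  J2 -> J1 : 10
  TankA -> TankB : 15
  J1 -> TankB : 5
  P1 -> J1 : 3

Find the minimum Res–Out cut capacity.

Augment Res→J2→TankA→P2→Out: bottleneck 5, flow now 5.
Augment Res→J2→J1→J6→Out: bottleneck 1, flow now 6.
Augment Res→P1→TankA→J6→Out: bottleneck 2, flow now 8.
Augment Res→P1→TankA→TankB→Out: bottleneck 2, flow now 10.
Augment Res→P1→J1→TankB→Out: bottleneck 3, flow now 13.
No augmenting path remains; maximum flow = 13.
By max-flow min-cut, the minimum cut capacity equals the max flow.
In the residual graph, reachable from Res: {Res, P1}.
Min-cut edges: Res→J2 (6), P1→TankA (4), P1→J1 (3); capacity 6 + 4 + 3 = 13.

13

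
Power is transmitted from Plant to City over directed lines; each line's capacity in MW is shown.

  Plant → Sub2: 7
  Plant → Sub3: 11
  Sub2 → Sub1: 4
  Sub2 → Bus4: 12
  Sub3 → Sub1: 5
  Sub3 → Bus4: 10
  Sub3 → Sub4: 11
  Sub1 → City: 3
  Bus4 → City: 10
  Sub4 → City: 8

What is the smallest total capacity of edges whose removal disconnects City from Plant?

Augment Plant→Sub2→Sub1→City: bottleneck 3, flow now 3.
Augment Plant→Sub2→Bus4→City: bottleneck 4, flow now 7.
Augment Plant→Sub3→Bus4→City: bottleneck 6, flow now 13.
Augment Plant→Sub3→Sub4→City: bottleneck 5, flow now 18.
No augmenting path remains; maximum flow = 18.
By max-flow min-cut, the minimum cut capacity equals the max flow.
In the residual graph, reachable from Plant: {Plant}.
Min-cut edges: Plant→Sub2 (7), Plant→Sub3 (11); capacity 7 + 11 = 18.

18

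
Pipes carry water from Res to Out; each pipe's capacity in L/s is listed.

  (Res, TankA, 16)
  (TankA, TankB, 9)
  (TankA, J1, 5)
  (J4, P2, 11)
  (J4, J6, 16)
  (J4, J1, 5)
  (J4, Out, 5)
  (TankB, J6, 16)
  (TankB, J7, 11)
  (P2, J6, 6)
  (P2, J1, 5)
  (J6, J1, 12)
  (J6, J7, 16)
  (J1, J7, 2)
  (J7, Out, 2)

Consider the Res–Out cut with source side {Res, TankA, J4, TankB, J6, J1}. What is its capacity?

Edges leaving {Res, TankA, J4, TankB, J6, J1}: J4→P2 (11), J4→Out (5), TankB→J7 (11), J6→J7 (16), J1→J7 (2).
Cut capacity = 11 + 5 + 11 + 16 + 2 = 45.

45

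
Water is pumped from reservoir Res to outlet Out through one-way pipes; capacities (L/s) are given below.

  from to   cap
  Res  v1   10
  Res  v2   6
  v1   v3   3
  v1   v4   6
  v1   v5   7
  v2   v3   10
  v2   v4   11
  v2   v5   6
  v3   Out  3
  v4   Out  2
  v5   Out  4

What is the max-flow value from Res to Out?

9

Augment Res→v1→v3→Out: bottleneck 3, flow now 3.
Augment Res→v1→v4→Out: bottleneck 2, flow now 5.
Augment Res→v1→v5→Out: bottleneck 4, flow now 9.
No augmenting path remains; maximum flow = 9.
In the residual graph, reachable from Res: {Res, v1, v2, v3, v4, v5}.
Min-cut edges: v3→Out (3), v4→Out (2), v5→Out (4); capacity 3 + 2 + 4 = 9.
This cut is saturated, so no flow can exceed 9.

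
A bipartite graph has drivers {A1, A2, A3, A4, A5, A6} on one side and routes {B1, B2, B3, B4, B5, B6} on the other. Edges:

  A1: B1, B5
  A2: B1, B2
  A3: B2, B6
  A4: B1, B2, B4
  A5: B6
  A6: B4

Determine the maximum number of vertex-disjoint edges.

Unit-capacity flow: source→left, listed edges, right→sink; max matching = max flow.
Augmenting path A1→B1 (+1); matched 1.
Augmenting path A2→B2 (+1); matched 2.
Augmenting path A3→B6 (+1); matched 3.
Augmenting path A4→B4 (+1); matched 4.
Augmenting path A6→B4→A4→B1→A1→B5 (+1); matched 5.
No augmenting path remains; maximum matching = 5.
König certificate: {A1, B1, B2, B4, B6} is a vertex cover of size 5 (every listed pair touches it), so no matching can be larger.

5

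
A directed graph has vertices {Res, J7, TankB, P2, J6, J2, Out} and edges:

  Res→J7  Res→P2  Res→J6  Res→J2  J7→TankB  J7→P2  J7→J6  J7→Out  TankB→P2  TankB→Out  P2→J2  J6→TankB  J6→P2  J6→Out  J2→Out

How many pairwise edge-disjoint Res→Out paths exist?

3

Assign every edge capacity 1; by Menger, the answer equals the max flow.
Path Res→J7→Out (+1); total 1.
Path Res→J6→Out (+1); total 2.
Path Res→J2→Out (+1); total 3.
No residual Res→Out path; max flow = 3.
Certifying cut of size 3: {J2→Out, Res→J6, Res→J7}.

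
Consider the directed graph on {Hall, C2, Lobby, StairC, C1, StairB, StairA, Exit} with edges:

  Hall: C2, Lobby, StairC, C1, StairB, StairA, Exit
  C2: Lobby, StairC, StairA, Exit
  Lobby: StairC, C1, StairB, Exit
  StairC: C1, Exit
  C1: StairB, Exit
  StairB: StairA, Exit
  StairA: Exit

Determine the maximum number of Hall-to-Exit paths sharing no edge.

7

Assign every edge capacity 1; by Menger, the answer equals the max flow.
Path Hall→Exit (+1); total 1.
Path Hall→C2→Exit (+1); total 2.
Path Hall→Lobby→Exit (+1); total 3.
Path Hall→StairC→Exit (+1); total 4.
Path Hall→C1→Exit (+1); total 5.
Path Hall→StairB→Exit (+1); total 6.
Path Hall→StairA→Exit (+1); total 7.
No residual Hall→Exit path; max flow = 7.
Certifying cut of size 7: {Hall→C1, Hall→C2, Hall→Exit, Hall→Lobby, Hall→StairA, Hall→StairB, Hall→StairC}.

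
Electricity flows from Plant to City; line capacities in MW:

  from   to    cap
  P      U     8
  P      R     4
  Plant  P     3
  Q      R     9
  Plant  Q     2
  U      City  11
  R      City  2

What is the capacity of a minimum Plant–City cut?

5

Augment Plant→P→R→City: bottleneck 2, flow now 2.
Augment Plant→P→U→City: bottleneck 1, flow now 3.
Augment Plant→Q→R→P→U→City: bottleneck 2, flow now 5. (uses reverse residual edge)
No augmenting path remains; maximum flow = 5.
By max-flow min-cut, the minimum cut capacity equals the max flow.
In the residual graph, reachable from Plant: {Plant}.
Min-cut edges: Plant→P (3), Plant→Q (2); capacity 3 + 2 = 5.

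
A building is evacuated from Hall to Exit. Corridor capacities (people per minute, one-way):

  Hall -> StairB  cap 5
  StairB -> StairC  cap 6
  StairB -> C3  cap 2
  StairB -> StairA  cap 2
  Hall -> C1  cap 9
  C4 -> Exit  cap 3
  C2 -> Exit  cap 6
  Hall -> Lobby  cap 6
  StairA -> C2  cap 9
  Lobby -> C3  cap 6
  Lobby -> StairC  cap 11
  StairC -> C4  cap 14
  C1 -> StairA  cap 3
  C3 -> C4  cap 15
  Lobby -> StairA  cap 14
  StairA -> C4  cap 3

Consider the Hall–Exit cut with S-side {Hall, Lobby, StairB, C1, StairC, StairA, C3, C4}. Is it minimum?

No — its capacity is 12, but the minimum cut has capacity 9.

Given cut capacity: 9 + 3 = 12.
Augment Hall→Lobby→StairC→C4→Exit: bottleneck 3, flow now 3.
Augment Hall→Lobby→StairA→C2→Exit: bottleneck 3, flow now 6.
Augment Hall→StairB→StairA→C2→Exit: bottleneck 2, flow now 8.
Augment Hall→C1→StairA→C2→Exit: bottleneck 1, flow now 9.
No augmenting path remains; maximum flow = 9.
In the residual graph, reachable from Hall: {Hall, Lobby, StairB, C1, StairC, StairA, C3, C4, C2}.
Min-cut edges: C4→Exit (3), C2→Exit (6); capacity 3 + 6 = 9.
Cut capacity 12 exceeds the max flow 9, so it is not minimum.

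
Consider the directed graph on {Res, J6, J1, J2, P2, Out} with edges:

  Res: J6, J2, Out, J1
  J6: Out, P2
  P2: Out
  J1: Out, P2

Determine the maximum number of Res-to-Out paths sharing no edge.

Assign every edge capacity 1; by Menger, the answer equals the max flow.
Path Res→Out (+1); total 1.
Path Res→J6→Out (+1); total 2.
Path Res→J1→Out (+1); total 3.
No residual Res→Out path; max flow = 3.
Certifying cut of size 3: {Res→J1, Res→J6, Res→Out}.

3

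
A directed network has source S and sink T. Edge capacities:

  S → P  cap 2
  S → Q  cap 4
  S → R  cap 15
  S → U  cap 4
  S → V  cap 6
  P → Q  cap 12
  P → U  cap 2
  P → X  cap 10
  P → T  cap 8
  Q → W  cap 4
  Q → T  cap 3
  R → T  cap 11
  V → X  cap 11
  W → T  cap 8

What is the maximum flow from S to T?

Augment S→P→T: bottleneck 2, flow now 2.
Augment S→Q→T: bottleneck 3, flow now 5.
Augment S→R→T: bottleneck 11, flow now 16.
Augment S→Q→W→T: bottleneck 1, flow now 17.
No augmenting path remains; maximum flow = 17.
In the residual graph, reachable from S: {S, R, U, V, X}.
Min-cut edges: S→P (2), S→Q (4), R→T (11); capacity 2 + 4 + 11 = 17.
This cut is saturated, so no flow can exceed 17.

17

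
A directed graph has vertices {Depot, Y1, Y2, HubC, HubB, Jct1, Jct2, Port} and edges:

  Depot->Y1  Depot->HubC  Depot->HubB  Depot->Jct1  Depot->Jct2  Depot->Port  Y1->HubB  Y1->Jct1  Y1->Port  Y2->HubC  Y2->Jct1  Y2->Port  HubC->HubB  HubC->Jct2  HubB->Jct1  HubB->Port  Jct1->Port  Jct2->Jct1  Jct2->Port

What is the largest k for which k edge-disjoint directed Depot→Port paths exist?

5

Assign every edge capacity 1; by Menger, the answer equals the max flow.
Path Depot→Port (+1); total 1.
Path Depot→Y1→Port (+1); total 2.
Path Depot→HubB→Port (+1); total 3.
Path Depot→Jct1→Port (+1); total 4.
Path Depot→Jct2→Port (+1); total 5.
No residual Depot→Port path; max flow = 5.
Certifying cut of size 5: {Depot→Port, Depot→Y1, HubB→Port, Jct1→Port, Jct2→Port}.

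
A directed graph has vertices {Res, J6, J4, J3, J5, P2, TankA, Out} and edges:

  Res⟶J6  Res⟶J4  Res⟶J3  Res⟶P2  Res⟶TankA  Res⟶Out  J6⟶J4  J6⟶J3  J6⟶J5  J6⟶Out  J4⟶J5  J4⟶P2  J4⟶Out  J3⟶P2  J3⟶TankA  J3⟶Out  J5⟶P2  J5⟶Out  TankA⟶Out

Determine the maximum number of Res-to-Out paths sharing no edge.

5

Assign every edge capacity 1; by Menger, the answer equals the max flow.
Path Res→Out (+1); total 1.
Path Res→J6→Out (+1); total 2.
Path Res→J4→Out (+1); total 3.
Path Res→J3→Out (+1); total 4.
Path Res→TankA→Out (+1); total 5.
No residual Res→Out path; max flow = 5.
Certifying cut of size 5: {Res→J3, Res→J4, Res→J6, Res→Out, Res→TankA}.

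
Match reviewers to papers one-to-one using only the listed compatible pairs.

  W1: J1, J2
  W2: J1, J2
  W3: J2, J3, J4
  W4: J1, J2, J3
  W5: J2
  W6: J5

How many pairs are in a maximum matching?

5

Unit-capacity flow: source→left, listed edges, right→sink; max matching = max flow.
Augmenting path W1→J1 (+1); matched 1.
Augmenting path W2→J2 (+1); matched 2.
Augmenting path W3→J3 (+1); matched 3.
Augmenting path W6→J5 (+1); matched 4.
Augmenting path W4→J3→W3→J4 (+1); matched 5.
No augmenting path remains; maximum matching = 5.
König certificate: {W3, W4, W6, J1, J2} is a vertex cover of size 5 (every listed pair touches it), so no matching can be larger.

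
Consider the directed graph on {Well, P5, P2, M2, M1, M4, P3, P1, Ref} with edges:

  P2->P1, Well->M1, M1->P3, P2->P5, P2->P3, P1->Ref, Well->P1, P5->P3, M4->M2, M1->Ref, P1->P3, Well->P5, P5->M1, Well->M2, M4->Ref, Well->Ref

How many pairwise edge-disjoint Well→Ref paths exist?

3

Assign every edge capacity 1; by Menger, the answer equals the max flow.
Path Well→Ref (+1); total 1.
Path Well→M1→Ref (+1); total 2.
Path Well→P1→Ref (+1); total 3.
No residual Well→Ref path; max flow = 3.
Certifying cut of size 3: {M1→Ref, Well→P1, Well→Ref}.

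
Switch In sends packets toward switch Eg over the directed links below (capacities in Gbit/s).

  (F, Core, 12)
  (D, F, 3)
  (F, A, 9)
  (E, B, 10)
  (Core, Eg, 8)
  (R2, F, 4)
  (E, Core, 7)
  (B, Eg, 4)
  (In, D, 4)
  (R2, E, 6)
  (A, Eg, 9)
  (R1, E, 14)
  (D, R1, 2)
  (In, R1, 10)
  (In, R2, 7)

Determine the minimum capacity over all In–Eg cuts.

18

Augment In→D→F→A→Eg: bottleneck 3, flow now 3.
Augment In→R2→E→B→Eg: bottleneck 4, flow now 7.
Augment In→R2→E→Core→Eg: bottleneck 2, flow now 9.
Augment In→R2→F→A→Eg: bottleneck 1, flow now 10.
Augment In→R1→E→Core→Eg: bottleneck 5, flow now 15.
Augment In→R1→E→R2→F→A→Eg: bottleneck 3, flow now 18. (uses reverse residual edge)
No augmenting path remains; maximum flow = 18.
By max-flow min-cut, the minimum cut capacity equals the max flow.
In the residual graph, reachable from In: {In, D, R2, R1, E, B}.
Min-cut edges: D→F (3), R2→F (4), E→Core (7), B→Eg (4); capacity 3 + 4 + 7 + 4 = 18.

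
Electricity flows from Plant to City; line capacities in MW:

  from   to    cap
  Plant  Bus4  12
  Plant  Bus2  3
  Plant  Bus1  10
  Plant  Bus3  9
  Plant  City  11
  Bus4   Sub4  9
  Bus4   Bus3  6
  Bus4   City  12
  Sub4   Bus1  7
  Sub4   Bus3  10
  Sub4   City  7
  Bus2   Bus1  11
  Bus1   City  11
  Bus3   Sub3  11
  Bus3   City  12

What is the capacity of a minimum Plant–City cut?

43

Augment Plant→City: bottleneck 11, flow now 11.
Augment Plant→Bus4→City: bottleneck 12, flow now 23.
Augment Plant→Bus1→City: bottleneck 10, flow now 33.
Augment Plant→Bus3→City: bottleneck 9, flow now 42.
Augment Plant→Bus2→Bus1→City: bottleneck 1, flow now 43.
No augmenting path remains; maximum flow = 43.
By max-flow min-cut, the minimum cut capacity equals the max flow.
In the residual graph, reachable from Plant: {Plant, Bus2, Bus1}.
Min-cut edges: Plant→Bus4 (12), Plant→Bus3 (9), Plant→City (11), Bus1→City (11); capacity 12 + 9 + 11 + 11 = 43.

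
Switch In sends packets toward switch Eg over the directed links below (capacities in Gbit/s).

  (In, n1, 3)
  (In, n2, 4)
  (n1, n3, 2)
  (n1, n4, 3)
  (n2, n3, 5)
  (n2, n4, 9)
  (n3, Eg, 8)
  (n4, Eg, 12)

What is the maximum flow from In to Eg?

7

Augment In→n1→n3→Eg: bottleneck 2, flow now 2.
Augment In→n1→n4→Eg: bottleneck 1, flow now 3.
Augment In→n2→n3→Eg: bottleneck 4, flow now 7.
No augmenting path remains; maximum flow = 7.
In the residual graph, reachable from In: {In}.
Min-cut edges: In→n1 (3), In→n2 (4); capacity 3 + 4 = 7.
This cut is saturated, so no flow can exceed 7.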